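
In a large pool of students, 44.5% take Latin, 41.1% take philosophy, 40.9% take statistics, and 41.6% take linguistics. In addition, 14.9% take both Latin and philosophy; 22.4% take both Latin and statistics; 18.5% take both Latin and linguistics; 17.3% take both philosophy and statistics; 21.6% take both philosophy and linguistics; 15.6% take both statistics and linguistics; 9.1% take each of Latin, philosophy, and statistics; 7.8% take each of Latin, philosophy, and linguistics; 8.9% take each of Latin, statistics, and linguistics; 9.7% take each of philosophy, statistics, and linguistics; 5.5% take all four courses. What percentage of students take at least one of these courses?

P(≥1) = 44.5 + 41.1 + 40.9 + 41.6 − 14.9 − 22.4 − 18.5 − 17.3 − 21.6 − 15.6 + 9.1 + 7.8 + 8.9 + 9.7 − 5.5 = 87.8%

87.8%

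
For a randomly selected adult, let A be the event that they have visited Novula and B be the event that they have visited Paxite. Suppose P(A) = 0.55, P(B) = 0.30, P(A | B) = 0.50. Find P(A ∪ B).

P(A ∩ B) = P(B)·P(A|B) = 0.30 × 0.50 = 0.15
By inclusion–exclusion:
P(A ∪ B) = 0.55 + 0.30 − 0.15 = 0.70

0.70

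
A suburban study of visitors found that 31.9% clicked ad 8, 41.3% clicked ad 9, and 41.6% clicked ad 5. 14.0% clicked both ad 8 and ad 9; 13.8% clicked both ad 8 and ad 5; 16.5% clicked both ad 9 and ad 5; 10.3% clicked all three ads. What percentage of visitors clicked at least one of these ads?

80.8%

P(at least one) = 31.9 + 41.3 + 41.6 − 14.0 − 13.8 − 16.5 + 10.3 = 80.8%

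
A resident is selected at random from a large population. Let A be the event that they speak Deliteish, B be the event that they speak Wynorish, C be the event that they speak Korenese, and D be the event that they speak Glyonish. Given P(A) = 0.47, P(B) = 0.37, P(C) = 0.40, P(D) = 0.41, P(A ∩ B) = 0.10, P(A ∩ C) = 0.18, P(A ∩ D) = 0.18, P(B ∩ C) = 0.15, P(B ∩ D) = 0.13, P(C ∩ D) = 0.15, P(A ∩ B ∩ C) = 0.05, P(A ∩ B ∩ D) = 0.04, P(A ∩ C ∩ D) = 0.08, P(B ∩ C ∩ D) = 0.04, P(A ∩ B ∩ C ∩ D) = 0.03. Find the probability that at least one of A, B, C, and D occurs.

By inclusion-exclusion,
P(A ∪ B ∪ C ∪ D) = 0.47 + 0.37 + 0.40 + 0.41 − 0.10 − 0.18 − 0.18 − 0.15 − 0.13 − 0.15 + 0.05 + 0.04 + 0.08 + 0.04 − 0.03 = 0.94

0.94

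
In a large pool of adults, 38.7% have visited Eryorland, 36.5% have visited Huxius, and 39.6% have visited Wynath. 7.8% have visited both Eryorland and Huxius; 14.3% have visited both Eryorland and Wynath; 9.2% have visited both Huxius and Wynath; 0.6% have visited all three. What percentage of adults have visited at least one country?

84.1%

Apply inclusion-exclusion:
P(at least one) = 38.7 + 36.5 + 39.6 − 7.8 − 14.3 − 9.2 + 0.6 = 84.1%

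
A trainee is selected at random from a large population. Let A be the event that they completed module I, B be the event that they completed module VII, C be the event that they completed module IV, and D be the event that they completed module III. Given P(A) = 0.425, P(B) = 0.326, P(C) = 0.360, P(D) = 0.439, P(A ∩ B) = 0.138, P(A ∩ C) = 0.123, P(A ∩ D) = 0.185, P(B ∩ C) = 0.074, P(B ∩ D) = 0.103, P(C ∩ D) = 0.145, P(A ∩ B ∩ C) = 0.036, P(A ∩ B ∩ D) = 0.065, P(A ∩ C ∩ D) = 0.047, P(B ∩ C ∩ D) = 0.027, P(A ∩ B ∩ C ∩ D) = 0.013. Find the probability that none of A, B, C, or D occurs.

0.056

P(A ∪ B ∪ C ∪ D) = 0.425 + 0.326 + 0.360 + 0.439 − 0.138 − 0.123 − 0.185 − 0.074 − 0.103 − 0.145 + 0.036 + 0.065 + 0.047 + 0.027 − 0.013 = 0.944
P(none) = 1 − 0.944 = 0.056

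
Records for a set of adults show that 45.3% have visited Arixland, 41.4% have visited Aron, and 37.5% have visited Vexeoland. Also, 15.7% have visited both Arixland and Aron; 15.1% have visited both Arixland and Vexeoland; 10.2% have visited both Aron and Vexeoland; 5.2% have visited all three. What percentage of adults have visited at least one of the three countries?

88.4%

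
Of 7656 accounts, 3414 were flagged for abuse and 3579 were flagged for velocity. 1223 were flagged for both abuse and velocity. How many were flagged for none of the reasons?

By inclusion–exclusion:
|at least one| = 3414 + 3579 − 1223 = 5770
None: 7656 − 5770 = 1886

1886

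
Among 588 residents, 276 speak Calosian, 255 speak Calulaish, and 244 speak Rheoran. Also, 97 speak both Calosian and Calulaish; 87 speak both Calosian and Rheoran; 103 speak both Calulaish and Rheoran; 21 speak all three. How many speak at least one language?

|at least one| = 276 + 255 + 244 − 97 − 87 − 103 + 21 = 509

509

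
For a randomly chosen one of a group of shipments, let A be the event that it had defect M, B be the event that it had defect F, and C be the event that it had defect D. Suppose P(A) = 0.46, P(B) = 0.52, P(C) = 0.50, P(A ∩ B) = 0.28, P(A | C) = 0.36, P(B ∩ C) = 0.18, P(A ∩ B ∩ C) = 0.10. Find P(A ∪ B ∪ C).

P(A ∩ C) = P(C)·P(A|C) = 0.50 × 0.36 = 0.18
Inclusion–exclusion gives
P(A ∪ B ∪ C) = 0.46 + 0.52 + 0.50 − 0.28 − 0.18 − 0.18 + 0.10 = 0.94

0.94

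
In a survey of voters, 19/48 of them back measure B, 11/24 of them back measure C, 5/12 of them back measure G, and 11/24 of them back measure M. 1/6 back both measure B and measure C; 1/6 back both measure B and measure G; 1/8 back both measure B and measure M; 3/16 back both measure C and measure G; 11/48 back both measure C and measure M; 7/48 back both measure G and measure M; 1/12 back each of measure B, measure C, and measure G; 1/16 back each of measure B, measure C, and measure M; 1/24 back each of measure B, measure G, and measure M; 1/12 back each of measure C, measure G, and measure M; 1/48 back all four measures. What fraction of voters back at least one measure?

Inclusion–exclusion gives
P(union) = 19/48 + 11/24 + 5/12 + 11/24 − 1/6 − 1/6 − 1/8 − 3/16 − 11/48 − 7/48 + 1/12 + 1/16 + 1/24 + 1/12 − 1/48 = 23/24

23/24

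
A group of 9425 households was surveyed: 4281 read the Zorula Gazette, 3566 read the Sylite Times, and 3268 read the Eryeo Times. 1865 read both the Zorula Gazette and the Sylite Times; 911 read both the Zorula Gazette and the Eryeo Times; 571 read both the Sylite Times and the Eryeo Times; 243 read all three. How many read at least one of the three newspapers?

By inclusion-exclusion,
N(≥1) = 4281 + 3566 + 3268 − 1865 − 911 − 571 + 243 = 8011

8011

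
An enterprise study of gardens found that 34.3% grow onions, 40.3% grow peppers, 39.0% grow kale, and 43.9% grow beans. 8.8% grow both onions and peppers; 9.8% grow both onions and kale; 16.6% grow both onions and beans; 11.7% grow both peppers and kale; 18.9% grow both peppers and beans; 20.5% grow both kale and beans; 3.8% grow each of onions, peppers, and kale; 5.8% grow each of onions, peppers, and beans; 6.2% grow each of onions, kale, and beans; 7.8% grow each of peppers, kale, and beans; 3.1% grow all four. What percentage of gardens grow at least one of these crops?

Apply inclusion-exclusion:
P(at least one) = 34.3 + 40.3 + 39.0 + 43.9 − 8.8 − 9.8 − 16.6 − 11.7 − 18.9 − 20.5 + 3.8 + 5.8 + 6.2 + 7.8 − 3.1 = 91.7%

91.7%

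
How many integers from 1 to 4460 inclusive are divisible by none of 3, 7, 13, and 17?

2215

By inclusion-exclusion,
1486 + 637 + 343 + 262 − 212 − 114 − 87 − 49 − 37 − 20 + 16 + 12 + 6 + 2 − 0 = 2245
4460 − 2245 = 2215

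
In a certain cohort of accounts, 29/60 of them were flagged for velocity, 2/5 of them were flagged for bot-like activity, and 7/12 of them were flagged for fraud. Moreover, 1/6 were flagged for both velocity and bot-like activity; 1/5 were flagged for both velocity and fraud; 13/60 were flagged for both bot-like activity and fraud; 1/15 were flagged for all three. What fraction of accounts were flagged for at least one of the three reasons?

19/20

P(at least one) = 29/60 + 2/5 + 7/12 − 1/6 − 1/5 − 13/60 + 1/15 = 19/20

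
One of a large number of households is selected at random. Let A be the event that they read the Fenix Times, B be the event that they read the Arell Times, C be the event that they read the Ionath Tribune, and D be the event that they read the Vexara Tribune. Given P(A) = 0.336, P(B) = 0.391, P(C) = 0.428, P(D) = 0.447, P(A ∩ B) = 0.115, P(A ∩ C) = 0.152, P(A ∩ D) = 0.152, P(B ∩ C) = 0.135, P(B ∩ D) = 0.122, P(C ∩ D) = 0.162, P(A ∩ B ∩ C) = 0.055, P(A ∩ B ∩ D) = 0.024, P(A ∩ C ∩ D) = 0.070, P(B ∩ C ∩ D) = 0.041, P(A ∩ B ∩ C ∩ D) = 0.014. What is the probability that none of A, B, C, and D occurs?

0.060

By inclusion–exclusion:
P(A ∪ B ∪ C ∪ D) = 0.336 + 0.391 + 0.428 + 0.447 − 0.115 − 0.152 − 0.152 − 0.135 − 0.122 − 0.162 + 0.055 + 0.024 + 0.070 + 0.041 − 0.014 = 0.940
P(none) = 1 − 0.940 = 0.060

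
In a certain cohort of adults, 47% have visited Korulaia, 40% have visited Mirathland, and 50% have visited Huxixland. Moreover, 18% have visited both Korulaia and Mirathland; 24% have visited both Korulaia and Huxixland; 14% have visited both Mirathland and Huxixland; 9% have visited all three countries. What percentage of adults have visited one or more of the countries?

P(union) = 47 + 40 + 50 − 18 − 24 − 14 + 9 = 90%

90%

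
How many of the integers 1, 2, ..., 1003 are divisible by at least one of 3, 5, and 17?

By inclusion–exclusion:
floor(1003/3) + floor(1003/5) + floor(1003/17) − floor(1003/15) − floor(1003/51) − floor(1003/85) + floor(1003/255) = 334 + 200 + 59 − 66 − 19 − 11 + 3 = 500

500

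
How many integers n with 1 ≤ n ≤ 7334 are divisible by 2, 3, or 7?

5238

Apply inclusion-exclusion:
3667 + 2444 + 1047 − 1222 − 523 − 349 + 174 = 5238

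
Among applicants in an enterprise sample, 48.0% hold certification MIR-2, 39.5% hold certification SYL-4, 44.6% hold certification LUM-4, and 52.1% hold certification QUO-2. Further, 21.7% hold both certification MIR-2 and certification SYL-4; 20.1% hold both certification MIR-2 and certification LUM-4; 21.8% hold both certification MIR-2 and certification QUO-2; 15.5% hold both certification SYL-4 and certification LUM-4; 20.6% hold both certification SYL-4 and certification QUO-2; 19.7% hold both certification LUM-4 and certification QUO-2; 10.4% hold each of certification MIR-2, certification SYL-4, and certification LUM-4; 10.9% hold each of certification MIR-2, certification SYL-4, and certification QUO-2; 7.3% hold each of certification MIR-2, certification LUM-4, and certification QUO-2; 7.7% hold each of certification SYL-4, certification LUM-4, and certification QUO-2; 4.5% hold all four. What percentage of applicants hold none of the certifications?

3.4%

P(at least one) = 48.0 + 39.5 + 44.6 + 52.1 − 21.7 − 20.1 − 21.8 − 15.5 − 20.6 − 19.7 + 10.4 + 10.9 + 7.3 + 7.7 − 4.5 = 96.6%
P(none) = 100% − 96.6% = 3.4%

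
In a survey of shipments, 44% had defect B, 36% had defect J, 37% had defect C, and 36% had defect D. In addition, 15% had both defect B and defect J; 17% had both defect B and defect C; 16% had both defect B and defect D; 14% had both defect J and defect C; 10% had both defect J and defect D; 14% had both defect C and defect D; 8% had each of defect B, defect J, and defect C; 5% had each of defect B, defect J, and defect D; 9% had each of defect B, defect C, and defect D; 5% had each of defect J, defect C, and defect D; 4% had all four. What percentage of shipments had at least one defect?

90%

By inclusion–exclusion:
P(≥1) = 44 + 36 + 37 + 36 − 15 − 17 − 16 − 14 − 10 − 14 + 8 + 5 + 9 + 5 − 4 = 90%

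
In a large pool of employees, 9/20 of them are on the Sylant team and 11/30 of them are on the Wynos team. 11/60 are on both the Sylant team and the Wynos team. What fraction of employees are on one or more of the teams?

19/30

By inclusion-exclusion,
P(union) = 9/20 + 11/30 − 11/60 = 19/30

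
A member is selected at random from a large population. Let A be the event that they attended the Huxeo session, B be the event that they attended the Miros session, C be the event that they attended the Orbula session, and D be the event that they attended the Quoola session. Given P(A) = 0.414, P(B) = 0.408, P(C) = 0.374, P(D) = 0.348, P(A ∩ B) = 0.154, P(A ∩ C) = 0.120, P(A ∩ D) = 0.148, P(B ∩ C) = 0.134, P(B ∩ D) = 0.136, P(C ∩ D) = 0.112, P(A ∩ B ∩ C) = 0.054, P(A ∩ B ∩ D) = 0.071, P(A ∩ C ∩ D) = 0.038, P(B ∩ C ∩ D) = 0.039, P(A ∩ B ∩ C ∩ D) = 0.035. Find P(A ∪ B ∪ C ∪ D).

P(A ∪ B ∪ C ∪ D) = 0.414 + 0.408 + 0.374 + 0.348 − 0.154 − 0.120 − 0.148 − 0.134 − 0.136 − 0.112 + 0.054 + 0.071 + 0.038 + 0.039 − 0.035 = 0.907

0.907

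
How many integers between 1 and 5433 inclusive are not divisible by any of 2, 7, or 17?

2192

2716 + 776 + 319 − 388 − 159 − 45 + 22 = 3241
5433 − 3241 = 2192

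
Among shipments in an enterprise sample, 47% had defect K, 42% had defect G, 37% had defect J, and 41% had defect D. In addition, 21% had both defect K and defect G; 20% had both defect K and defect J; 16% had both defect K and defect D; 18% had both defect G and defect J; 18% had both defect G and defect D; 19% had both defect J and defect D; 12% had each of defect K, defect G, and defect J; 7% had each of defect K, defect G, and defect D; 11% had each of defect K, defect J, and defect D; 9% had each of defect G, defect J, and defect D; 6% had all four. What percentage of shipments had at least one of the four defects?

88%

P(≥1) = 47 + 42 + 37 + 41 − 21 − 20 − 16 − 18 − 18 − 19 + 12 + 7 + 11 + 9 − 6 = 88%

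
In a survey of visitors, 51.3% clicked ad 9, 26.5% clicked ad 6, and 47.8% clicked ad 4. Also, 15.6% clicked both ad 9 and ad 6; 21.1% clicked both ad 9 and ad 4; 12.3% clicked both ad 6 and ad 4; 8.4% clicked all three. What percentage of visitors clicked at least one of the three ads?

85.0%

P(≥1) = 51.3 + 26.5 + 47.8 − 15.6 − 21.1 − 12.3 + 8.4 = 85.0%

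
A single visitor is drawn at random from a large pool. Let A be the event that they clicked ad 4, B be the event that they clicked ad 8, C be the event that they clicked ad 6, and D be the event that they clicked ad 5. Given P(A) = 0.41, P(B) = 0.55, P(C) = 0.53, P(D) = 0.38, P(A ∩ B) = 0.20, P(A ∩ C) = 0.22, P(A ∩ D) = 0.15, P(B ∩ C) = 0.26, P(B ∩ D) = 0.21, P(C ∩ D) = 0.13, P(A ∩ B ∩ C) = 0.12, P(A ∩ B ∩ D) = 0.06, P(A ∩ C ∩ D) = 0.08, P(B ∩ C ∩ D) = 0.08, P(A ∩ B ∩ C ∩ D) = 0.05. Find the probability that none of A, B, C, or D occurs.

By inclusion–exclusion:
P(A ∪ B ∪ C ∪ D) = 0.41 + 0.55 + 0.53 + 0.38 − 0.20 − 0.22 − 0.15 − 0.26 − 0.21 − 0.13 + 0.12 + 0.06 + 0.08 + 0.08 − 0.05 = 0.99
P(none) = 1 − 0.99 = 0.01

0.01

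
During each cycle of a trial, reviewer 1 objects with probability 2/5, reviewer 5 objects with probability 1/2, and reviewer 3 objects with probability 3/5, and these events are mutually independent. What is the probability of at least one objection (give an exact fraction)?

22/25

P(none) = (1 − 2/5) × (1 − 1/2) × (1 − 3/5) = 3/5 × 1/2 × 2/5 = 3/25
P(at least one) = 1 − 3/25 = 22/25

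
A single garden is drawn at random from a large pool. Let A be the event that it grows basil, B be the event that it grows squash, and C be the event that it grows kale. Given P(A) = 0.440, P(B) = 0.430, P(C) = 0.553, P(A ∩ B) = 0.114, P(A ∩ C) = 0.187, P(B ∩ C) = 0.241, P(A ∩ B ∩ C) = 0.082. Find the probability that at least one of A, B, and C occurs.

0.963

P(A ∪ B ∪ C) = 0.440 + 0.430 + 0.553 − 0.114 − 0.187 − 0.241 + 0.082 = 0.963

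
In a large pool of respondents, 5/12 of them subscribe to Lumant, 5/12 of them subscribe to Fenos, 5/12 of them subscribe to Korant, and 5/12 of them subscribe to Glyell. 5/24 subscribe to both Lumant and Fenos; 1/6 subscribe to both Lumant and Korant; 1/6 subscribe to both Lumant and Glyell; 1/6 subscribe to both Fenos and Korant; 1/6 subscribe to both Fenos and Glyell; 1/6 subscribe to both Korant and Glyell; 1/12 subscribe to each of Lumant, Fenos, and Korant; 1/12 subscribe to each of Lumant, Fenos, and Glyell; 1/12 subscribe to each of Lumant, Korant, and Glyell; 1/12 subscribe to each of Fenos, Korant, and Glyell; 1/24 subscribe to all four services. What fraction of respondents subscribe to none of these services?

By inclusion-exclusion,
P(≥1) = 5/12 + 5/12 + 5/12 + 5/12 − 5/24 − 1/6 − 1/6 − 1/6 − 1/6 − 1/6 + 1/12 + 1/12 + 1/12 + 1/12 − 1/24 = 11/12
P(none) = 1 − 11/12 = 1/12

1/12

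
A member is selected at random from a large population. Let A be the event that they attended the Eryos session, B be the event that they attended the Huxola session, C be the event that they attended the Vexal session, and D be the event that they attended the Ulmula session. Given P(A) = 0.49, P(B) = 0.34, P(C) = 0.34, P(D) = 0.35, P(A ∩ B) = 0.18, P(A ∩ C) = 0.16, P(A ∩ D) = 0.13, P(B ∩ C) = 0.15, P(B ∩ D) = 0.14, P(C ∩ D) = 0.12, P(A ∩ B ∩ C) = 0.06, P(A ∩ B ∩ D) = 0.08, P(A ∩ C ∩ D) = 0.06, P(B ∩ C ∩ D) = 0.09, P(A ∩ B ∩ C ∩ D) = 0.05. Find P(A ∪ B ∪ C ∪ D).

0.88

By inclusion-exclusion,
P(A ∪ B ∪ C ∪ D) = 0.49 + 0.34 + 0.34 + 0.35 − 0.18 − 0.16 − 0.13 − 0.15 − 0.14 − 0.12 + 0.06 + 0.08 + 0.06 + 0.09 − 0.05 = 0.88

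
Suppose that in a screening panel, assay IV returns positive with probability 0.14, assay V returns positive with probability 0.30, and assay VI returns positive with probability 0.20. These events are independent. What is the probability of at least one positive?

0.5184

Independence gives P(none) = ∏(1 − pᵢ).
P(none) = (1 − 0.14) × (1 − 0.30) × (1 − 0.20) = 0.86 × 0.70 × 0.80 = 0.4816
P(at least one) = 1 − 0.4816 = 0.5184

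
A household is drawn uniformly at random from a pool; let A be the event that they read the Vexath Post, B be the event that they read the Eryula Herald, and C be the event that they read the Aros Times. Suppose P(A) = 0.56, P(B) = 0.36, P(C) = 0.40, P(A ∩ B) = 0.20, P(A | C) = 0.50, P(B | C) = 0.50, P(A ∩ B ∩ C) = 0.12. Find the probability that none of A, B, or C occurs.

0.16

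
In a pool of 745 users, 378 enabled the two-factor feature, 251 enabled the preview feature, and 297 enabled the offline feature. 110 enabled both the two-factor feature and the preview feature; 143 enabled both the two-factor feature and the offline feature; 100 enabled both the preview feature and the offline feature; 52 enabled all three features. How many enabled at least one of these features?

625

|at least one| = 378 + 251 + 297 − 110 − 143 − 100 + 52 = 625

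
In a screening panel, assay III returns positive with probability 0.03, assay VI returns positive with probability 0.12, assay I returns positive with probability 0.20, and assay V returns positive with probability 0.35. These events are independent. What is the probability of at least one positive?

0.556128

P(none) = (1 − 0.03) × (1 − 0.12) × (1 − 0.20) × (1 − 0.35) = 0.97 × 0.88 × 0.80 × 0.65 = 0.443872
P(at least one) = 1 − 0.443872 = 0.556128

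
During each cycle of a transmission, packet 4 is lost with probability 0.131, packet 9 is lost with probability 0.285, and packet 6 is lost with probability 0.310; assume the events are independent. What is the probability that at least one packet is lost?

0.57127885

Independence gives P(none) = ∏(1 − pᵢ).
P(none) = (1 − 0.131) × (1 − 0.285) × (1 − 0.310) = 0.869 × 0.715 × 0.690 = 0.42872115
P(at least one) = 1 − 0.42872115 = 0.57127885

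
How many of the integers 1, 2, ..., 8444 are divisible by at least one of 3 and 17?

3145

floor(8444/3) + floor(8444/17) − floor(8444/51) = 2814 + 496 − 165 = 3145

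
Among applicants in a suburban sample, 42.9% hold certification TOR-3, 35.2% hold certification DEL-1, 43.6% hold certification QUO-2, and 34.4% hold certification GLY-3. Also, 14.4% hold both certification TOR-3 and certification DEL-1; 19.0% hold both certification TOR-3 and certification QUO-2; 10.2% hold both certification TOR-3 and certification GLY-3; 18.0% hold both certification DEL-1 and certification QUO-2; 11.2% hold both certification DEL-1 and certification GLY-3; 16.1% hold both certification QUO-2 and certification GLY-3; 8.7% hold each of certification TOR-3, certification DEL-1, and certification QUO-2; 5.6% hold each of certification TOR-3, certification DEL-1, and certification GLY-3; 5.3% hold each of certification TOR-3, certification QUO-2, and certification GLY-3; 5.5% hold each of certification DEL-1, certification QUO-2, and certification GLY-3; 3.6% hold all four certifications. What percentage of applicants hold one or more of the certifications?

88.7%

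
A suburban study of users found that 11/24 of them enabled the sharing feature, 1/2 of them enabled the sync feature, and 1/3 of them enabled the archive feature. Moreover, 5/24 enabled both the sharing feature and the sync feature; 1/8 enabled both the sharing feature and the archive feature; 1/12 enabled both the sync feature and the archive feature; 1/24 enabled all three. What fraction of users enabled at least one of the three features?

Inclusion–exclusion gives
P(≥1) = 11/24 + 1/2 + 1/3 − 5/24 − 1/8 − 1/12 + 1/24 = 11/12

11/12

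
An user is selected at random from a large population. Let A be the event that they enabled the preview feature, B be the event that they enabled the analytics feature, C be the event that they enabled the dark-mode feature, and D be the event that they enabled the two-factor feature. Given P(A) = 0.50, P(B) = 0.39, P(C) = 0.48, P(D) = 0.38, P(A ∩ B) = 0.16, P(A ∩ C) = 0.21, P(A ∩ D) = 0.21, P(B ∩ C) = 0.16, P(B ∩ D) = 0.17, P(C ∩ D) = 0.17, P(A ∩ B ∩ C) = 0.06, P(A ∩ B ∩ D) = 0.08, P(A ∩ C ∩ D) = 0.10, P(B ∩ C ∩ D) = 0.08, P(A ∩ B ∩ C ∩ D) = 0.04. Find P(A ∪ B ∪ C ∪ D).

By inclusion-exclusion,
P(A ∪ B ∪ C ∪ D) = 0.50 + 0.39 + 0.48 + 0.38 − 0.16 − 0.21 − 0.21 − 0.16 − 0.17 − 0.17 + 0.06 + 0.08 + 0.10 + 0.08 − 0.04 = 0.95

0.95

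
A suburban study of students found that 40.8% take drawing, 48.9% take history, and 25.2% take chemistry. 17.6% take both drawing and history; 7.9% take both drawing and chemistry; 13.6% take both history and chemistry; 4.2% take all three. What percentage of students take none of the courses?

20.0%

Using inclusion–exclusion:
P(union) = 40.8 + 48.9 + 25.2 − 17.6 − 7.9 − 13.6 + 4.2 = 80.0%
P(none) = 100% − 80.0% = 20.0%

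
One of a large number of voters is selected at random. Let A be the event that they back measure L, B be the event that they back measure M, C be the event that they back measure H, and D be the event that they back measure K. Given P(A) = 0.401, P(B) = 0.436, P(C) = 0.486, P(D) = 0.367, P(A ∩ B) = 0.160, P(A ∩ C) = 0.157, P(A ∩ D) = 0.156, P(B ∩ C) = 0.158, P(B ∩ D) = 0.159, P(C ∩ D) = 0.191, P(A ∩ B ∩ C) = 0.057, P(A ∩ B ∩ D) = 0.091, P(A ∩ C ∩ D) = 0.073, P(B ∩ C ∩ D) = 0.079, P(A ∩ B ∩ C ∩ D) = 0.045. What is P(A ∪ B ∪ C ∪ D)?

Using inclusion–exclusion:
P(A ∪ B ∪ C ∪ D) = 0.401 + 0.436 + 0.486 + 0.367 − 0.160 − 0.157 − 0.156 − 0.158 − 0.159 − 0.191 + 0.057 + 0.091 + 0.073 + 0.079 − 0.045 = 0.964

0.964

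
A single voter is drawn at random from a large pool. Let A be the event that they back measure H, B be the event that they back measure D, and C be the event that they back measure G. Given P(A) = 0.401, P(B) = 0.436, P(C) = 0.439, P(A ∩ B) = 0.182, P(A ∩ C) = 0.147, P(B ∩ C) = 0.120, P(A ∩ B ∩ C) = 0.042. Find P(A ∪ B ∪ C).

0.869

By inclusion–exclusion:
P(A ∪ B ∪ C) = 0.401 + 0.436 + 0.439 − 0.182 − 0.147 − 0.120 + 0.042 = 0.869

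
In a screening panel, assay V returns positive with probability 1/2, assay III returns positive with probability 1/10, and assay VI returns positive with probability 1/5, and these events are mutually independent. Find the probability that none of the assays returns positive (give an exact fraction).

9/25

Since the events are independent, P(none) is the product of the individual non-occurrence probabilities.
P(none) = (1 − 1/2) × (1 − 1/10) × (1 − 1/5) = 1/2 × 9/10 × 4/5 = 9/25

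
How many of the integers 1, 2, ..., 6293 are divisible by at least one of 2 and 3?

4195

3146 + 2097 − 1048 = 4195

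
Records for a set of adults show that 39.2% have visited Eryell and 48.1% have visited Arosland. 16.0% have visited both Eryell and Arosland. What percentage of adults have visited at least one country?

71.3%

Using inclusion–exclusion:
P(at least one) = 39.2 + 48.1 − 16.0 = 71.3%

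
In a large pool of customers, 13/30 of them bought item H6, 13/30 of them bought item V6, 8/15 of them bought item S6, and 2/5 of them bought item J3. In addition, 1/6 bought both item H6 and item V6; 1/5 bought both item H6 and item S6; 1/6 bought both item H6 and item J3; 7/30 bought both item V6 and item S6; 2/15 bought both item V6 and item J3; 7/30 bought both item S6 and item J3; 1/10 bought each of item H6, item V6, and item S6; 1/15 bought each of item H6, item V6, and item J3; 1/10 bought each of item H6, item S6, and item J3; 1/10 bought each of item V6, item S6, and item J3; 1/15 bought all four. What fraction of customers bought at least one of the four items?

29/30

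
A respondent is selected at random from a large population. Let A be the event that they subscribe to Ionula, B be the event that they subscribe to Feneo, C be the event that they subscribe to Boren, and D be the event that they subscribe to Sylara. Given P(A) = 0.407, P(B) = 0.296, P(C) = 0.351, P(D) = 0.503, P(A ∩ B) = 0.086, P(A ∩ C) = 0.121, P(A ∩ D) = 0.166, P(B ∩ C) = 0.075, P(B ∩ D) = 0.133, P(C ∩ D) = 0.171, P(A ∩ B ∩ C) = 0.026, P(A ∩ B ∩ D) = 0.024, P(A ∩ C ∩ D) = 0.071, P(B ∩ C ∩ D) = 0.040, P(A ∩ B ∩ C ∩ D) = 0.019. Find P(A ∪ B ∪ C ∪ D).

0.947

Using inclusion–exclusion:
P(A ∪ B ∪ C ∪ D) = 0.407 + 0.296 + 0.351 + 0.503 − 0.086 − 0.121 − 0.166 − 0.075 − 0.133 − 0.171 + 0.026 + 0.024 + 0.071 + 0.040 − 0.019 = 0.947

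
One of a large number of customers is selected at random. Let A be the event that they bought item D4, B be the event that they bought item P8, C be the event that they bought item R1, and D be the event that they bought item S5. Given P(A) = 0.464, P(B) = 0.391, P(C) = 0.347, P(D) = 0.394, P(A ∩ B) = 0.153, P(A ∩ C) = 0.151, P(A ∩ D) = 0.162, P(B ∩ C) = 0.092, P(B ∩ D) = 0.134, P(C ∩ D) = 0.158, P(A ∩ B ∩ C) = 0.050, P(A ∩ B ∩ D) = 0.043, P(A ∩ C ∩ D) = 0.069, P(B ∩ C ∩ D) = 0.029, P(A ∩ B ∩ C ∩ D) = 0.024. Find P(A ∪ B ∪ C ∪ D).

Using inclusion–exclusion:
P(A ∪ B ∪ C ∪ D) = 0.464 + 0.391 + 0.347 + 0.394 − 0.153 − 0.151 − 0.162 − 0.092 − 0.134 − 0.158 + 0.050 + 0.043 + 0.069 + 0.029 − 0.024 = 0.913

0.913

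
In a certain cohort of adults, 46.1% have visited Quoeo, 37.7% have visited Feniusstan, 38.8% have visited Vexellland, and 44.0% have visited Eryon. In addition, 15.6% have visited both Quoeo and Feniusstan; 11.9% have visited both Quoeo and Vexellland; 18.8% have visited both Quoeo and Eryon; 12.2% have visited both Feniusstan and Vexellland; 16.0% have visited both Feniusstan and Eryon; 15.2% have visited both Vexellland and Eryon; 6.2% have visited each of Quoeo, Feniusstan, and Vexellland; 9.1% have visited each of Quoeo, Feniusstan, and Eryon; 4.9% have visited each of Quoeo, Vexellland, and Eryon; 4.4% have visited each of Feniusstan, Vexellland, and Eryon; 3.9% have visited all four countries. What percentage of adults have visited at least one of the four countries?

97.6%

Apply inclusion-exclusion:
P(union) = 46.1 + 37.7 + 38.8 + 44.0 − 15.6 − 11.9 − 18.8 − 12.2 − 16.0 − 15.2 + 6.2 + 9.1 + 4.9 + 4.4 − 3.9 = 97.6%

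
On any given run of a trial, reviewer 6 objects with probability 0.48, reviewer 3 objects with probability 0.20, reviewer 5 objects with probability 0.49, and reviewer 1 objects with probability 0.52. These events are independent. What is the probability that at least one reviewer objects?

0.8981632

P(none) = (1 − 0.48) × (1 − 0.20) × (1 − 0.49) × (1 − 0.52) = 0.52 × 0.80 × 0.51 × 0.48 = 0.1018368
P(at least one) = 1 − 0.1018368 = 0.8981632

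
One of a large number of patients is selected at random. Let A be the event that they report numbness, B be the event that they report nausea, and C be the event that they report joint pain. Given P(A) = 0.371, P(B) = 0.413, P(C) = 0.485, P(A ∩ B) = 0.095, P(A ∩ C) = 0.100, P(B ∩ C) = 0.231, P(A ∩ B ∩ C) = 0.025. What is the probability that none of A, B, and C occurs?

By inclusion–exclusion:
P(A ∪ B ∪ C) = 0.371 + 0.413 + 0.485 − 0.095 − 0.100 − 0.231 + 0.025 = 0.868
P(none) = 1 − 0.868 = 0.132

0.132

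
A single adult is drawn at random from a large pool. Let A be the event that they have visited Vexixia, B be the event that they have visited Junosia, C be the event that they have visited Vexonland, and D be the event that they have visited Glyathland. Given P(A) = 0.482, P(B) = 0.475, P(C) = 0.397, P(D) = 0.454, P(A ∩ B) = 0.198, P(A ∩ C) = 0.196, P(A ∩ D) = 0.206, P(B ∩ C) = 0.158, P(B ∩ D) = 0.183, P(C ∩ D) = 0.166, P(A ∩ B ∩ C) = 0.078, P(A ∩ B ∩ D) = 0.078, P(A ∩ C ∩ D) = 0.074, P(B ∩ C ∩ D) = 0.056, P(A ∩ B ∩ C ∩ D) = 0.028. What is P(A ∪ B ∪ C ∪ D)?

0.959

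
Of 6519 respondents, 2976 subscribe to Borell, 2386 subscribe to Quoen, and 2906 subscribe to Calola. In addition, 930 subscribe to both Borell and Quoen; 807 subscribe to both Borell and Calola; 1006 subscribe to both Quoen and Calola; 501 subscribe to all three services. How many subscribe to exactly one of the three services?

4285

|exactly one| = 2976 + 2386 + 2906 − 2·930 − 2·807 − 2·1006 + 3·501 = 4285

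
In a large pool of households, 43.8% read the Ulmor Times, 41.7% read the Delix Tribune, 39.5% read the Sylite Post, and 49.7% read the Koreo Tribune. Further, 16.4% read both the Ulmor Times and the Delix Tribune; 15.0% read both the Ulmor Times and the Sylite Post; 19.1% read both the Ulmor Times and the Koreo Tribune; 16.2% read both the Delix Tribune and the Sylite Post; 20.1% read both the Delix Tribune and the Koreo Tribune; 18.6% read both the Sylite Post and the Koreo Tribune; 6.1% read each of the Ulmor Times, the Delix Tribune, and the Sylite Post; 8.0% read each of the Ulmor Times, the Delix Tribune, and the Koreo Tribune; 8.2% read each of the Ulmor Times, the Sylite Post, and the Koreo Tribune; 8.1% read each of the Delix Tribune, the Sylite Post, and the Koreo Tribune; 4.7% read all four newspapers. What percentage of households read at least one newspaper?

P(at least one) = 43.8 + 41.7 + 39.5 + 49.7 − 16.4 − 15.0 − 19.1 − 16.2 − 20.1 − 18.6 + 6.1 + 8.0 + 8.2 + 8.1 − 4.7 = 95.0%

95.0%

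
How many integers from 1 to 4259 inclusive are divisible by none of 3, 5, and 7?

floor(4259/3) + floor(4259/5) + floor(4259/7) − floor(4259/15) − floor(4259/21) − floor(4259/35) + floor(4259/105) = 1419 + 851 + 608 − 283 − 202 − 121 + 40 = 2312
4259 − 2312 = 1947

1947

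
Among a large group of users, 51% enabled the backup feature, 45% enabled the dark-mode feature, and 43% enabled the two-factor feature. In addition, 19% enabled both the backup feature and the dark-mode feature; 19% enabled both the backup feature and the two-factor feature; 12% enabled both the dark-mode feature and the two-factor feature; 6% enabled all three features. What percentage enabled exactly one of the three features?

57%

By inclusion–exclusion (exactly-one form):
P(exactly one) = 51 + 45 + 43 − 2·19 − 2·19 − 2·12 + 3·6 = 57%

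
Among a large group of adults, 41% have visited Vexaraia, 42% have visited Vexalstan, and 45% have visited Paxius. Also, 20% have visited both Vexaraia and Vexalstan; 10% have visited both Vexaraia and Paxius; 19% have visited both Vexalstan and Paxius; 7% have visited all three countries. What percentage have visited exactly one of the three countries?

51%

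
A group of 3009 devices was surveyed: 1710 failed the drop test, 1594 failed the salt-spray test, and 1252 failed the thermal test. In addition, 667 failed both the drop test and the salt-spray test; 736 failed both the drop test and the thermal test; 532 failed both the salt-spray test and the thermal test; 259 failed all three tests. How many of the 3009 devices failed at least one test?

2880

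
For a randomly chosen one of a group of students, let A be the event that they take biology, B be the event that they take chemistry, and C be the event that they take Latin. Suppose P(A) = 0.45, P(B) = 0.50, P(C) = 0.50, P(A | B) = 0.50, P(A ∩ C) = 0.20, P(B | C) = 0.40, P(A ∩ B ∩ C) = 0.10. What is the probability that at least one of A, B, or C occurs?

0.90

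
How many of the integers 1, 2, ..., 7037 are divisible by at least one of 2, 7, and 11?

4295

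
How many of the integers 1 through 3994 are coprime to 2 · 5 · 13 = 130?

1997 + 798 + 307 − 399 − 153 − 61 + 30 = 2519
3994 − 2519 = 1475

1475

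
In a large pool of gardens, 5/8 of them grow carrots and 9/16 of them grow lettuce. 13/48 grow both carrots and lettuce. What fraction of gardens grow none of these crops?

P(at least one) = 5/8 + 9/16 − 13/48 = 11/12
P(none) = 1 − 11/12 = 1/12

1/12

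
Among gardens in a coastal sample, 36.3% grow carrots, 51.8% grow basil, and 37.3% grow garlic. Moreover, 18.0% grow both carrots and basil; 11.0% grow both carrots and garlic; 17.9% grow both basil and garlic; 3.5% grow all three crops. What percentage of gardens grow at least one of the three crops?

82.0%

By inclusion–exclusion:
P(at least one) = 36.3 + 51.8 + 37.3 − 18.0 − 11.0 − 17.9 + 3.5 = 82.0%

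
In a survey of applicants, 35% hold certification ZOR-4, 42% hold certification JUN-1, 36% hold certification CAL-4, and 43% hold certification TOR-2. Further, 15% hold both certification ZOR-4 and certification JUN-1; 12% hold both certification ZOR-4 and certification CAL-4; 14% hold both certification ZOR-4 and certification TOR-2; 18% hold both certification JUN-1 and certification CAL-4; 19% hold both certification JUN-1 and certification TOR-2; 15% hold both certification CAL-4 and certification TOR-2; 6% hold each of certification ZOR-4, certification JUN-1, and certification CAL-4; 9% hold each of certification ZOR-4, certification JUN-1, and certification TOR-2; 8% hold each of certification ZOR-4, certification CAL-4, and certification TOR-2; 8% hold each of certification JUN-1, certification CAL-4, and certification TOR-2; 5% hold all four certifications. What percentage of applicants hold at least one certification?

P(at least one) = 35 + 42 + 36 + 43 − 15 − 12 − 14 − 18 − 19 − 15 + 6 + 9 + 8 + 8 − 5 = 89%

89%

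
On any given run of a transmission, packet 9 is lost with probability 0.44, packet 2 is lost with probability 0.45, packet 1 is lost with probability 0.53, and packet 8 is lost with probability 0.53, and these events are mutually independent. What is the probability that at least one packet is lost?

P(none) = (1 − 0.44) × (1 − 0.45) × (1 − 0.53) × (1 − 0.53) = 0.56 × 0.55 × 0.47 × 0.47 = 0.0680372
P(at least one) = 1 − 0.0680372 = 0.9319628

0.9319628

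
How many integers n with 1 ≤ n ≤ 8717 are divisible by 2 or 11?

⌊8717/2⌋ + ⌊8717/11⌋ − ⌊8717/22⌋ = 4358 + 792 − 396 = 4754

4754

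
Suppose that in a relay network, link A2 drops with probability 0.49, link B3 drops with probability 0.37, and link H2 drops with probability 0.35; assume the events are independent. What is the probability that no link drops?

P(none) = (1 − 0.49) × (1 − 0.37) × (1 − 0.35) = 0.51 × 0.63 × 0.65 = 0.208845

0.208845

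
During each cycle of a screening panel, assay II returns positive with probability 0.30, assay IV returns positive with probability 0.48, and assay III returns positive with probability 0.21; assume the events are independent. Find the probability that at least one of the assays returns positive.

0.71244

P(none) = (1 − 0.30) × (1 − 0.48) × (1 − 0.21) = 0.70 × 0.52 × 0.79 = 0.28756
P(at least one) = 1 − 0.28756 = 0.71244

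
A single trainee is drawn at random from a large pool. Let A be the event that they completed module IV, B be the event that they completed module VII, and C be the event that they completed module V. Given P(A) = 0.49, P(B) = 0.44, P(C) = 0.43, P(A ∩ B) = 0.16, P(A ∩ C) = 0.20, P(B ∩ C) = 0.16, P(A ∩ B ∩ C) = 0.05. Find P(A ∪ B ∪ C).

0.89

By inclusion–exclusion:
P(A ∪ B ∪ C) = 0.49 + 0.44 + 0.43 − 0.16 − 0.20 − 0.16 + 0.05 = 0.89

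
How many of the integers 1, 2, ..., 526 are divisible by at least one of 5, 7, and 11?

198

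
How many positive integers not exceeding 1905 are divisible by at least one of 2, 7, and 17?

By inclusion–exclusion:
⌊1905/2⌋ + ⌊1905/7⌋ + ⌊1905/17⌋ − ⌊1905/14⌋ − ⌊1905/34⌋ − ⌊1905/119⌋ + ⌊1905/238⌋ = 952 + 272 + 112 − 136 − 56 − 16 + 8 = 1136

1136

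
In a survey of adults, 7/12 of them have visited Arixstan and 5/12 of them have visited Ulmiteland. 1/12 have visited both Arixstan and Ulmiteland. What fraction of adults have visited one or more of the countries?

11/12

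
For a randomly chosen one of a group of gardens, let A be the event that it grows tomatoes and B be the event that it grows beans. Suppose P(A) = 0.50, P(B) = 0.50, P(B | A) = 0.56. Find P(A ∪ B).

P(A ∩ B) = P(A)·P(B|A) = 0.50 × 0.56 = 0.28
P(A ∪ B) = 0.50 + 0.50 − 0.28 = 0.72

0.72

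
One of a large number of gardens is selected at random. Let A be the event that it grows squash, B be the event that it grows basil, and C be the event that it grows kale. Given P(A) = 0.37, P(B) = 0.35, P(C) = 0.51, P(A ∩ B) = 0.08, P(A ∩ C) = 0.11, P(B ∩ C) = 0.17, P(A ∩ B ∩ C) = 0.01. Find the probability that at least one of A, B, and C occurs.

Inclusion–exclusion gives
P(A ∪ B ∪ C) = 0.37 + 0.35 + 0.51 − 0.08 − 0.11 − 0.17 + 0.01 = 0.88

0.88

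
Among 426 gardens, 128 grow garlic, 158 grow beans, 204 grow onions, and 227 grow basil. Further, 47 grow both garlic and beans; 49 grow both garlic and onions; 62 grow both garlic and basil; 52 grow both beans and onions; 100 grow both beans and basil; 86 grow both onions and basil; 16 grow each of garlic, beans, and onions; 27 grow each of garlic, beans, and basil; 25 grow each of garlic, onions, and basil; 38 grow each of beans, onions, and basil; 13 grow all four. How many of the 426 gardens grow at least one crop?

414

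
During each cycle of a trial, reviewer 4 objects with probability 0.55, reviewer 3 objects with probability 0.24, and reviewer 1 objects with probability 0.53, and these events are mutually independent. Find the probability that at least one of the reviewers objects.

P(none) = (1 − 0.55) × (1 − 0.24) × (1 − 0.53) = 0.45 × 0.76 × 0.47 = 0.16074
P(at least one) = 1 − 0.16074 = 0.83926

0.83926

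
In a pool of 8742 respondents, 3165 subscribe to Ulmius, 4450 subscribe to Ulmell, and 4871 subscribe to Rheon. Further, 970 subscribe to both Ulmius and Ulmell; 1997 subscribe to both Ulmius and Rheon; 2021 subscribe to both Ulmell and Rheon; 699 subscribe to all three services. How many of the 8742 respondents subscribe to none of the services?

N(≥1) = 3165 + 4450 + 4871 − 970 − 1997 − 2021 + 699 = 8197
None: 8742 − 8197 = 545

545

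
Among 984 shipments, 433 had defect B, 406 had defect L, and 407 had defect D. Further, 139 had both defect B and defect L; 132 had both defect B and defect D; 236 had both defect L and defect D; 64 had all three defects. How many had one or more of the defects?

803

Apply inclusion-exclusion:
N(≥1) = 433 + 406 + 407 − 139 − 132 − 236 + 64 = 803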